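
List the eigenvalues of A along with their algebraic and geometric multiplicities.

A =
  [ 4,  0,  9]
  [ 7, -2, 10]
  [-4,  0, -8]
λ = -2: alg = 3, geom = 1

Step 1 — factor the characteristic polynomial to read off the algebraic multiplicities:
  χ_A(x) = (x + 2)^3

Step 2 — compute geometric multiplicities via the rank-nullity identity g(λ) = n − rank(A − λI):
  rank(A − (-2)·I) = 2, so dim ker(A − (-2)·I) = n − 2 = 1

Summary:
  λ = -2: algebraic multiplicity = 3, geometric multiplicity = 1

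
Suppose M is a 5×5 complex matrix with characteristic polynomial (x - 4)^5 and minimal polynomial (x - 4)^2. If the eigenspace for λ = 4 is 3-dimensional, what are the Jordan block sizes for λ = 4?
Block sizes for λ = 4: [2, 2, 1]

Step 1 — from the characteristic polynomial, algebraic multiplicity of λ = 4 is 5. From dim ker(M − (4)·I) = 3, there are exactly 3 Jordan blocks for λ = 4.
Step 2 — from the minimal polynomial, the factor (x − 4)^2 tells us the largest block for λ = 4 has size 2.
Step 3 — with total size 5, 3 blocks, and largest block 2, the block sizes (in nonincreasing order) are [2, 2, 1].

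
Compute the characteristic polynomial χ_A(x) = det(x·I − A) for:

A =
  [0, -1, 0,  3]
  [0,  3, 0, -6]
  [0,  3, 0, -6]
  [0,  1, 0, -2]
x^4 - x^3

Expanding det(x·I − A) (e.g. by cofactor expansion or by noting that A is similar to its Jordan form J, which has the same characteristic polynomial as A) gives
  χ_A(x) = x^4 - x^3
which factors as x^3*(x - 1). The eigenvalues (with algebraic multiplicities) are λ = 0 with multiplicity 3, λ = 1 with multiplicity 1.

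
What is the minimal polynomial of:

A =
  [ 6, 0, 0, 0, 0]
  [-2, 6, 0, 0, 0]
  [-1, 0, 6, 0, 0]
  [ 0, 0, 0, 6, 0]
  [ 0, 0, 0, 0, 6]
x^2 - 12*x + 36

The characteristic polynomial is χ_A(x) = (x - 6)^5, so the eigenvalues are known. The minimal polynomial is
  m_A(x) = Π_λ (x − λ)^{k_λ}
where k_λ is the size of the *largest* Jordan block for λ (equivalently, the smallest k with (A − λI)^k v = 0 for every generalised eigenvector v of λ).

  λ = 6: largest Jordan block has size 2, contributing (x − 6)^2

So m_A(x) = (x - 6)^2 = x^2 - 12*x + 36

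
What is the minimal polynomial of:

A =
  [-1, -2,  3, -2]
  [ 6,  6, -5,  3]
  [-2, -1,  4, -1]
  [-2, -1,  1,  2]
x^3 - 8*x^2 + 21*x - 18

The characteristic polynomial is χ_A(x) = (x - 3)^3*(x - 2), so the eigenvalues are known. The minimal polynomial is
  m_A(x) = Π_λ (x − λ)^{k_λ}
where k_λ is the size of the *largest* Jordan block for λ (equivalently, the smallest k with (A − λI)^k v = 0 for every generalised eigenvector v of λ).

  λ = 2: largest Jordan block has size 1, contributing (x − 2)
  λ = 3: largest Jordan block has size 2, contributing (x − 3)^2

So m_A(x) = (x - 3)^2*(x - 2) = x^3 - 8*x^2 + 21*x - 18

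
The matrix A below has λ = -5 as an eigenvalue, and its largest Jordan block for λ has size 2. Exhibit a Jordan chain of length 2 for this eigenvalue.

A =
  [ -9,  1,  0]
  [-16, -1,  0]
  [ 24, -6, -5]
A Jordan chain for λ = -5 of length 2:
v_1 = (-4, -16, 24)ᵀ
v_2 = (1, 0, 0)ᵀ

Let N = A − (-5)·I. We want v_2 with N^2 v_2 = 0 but N^1 v_2 ≠ 0; then v_{j-1} := N · v_j for j = 2, …, 2.

Pick v_2 = (1, 0, 0)ᵀ.
Then v_1 = N · v_2 = (-4, -16, 24)ᵀ.

Sanity check: (A − (-5)·I) v_1 = (0, 0, 0)ᵀ = 0. ✓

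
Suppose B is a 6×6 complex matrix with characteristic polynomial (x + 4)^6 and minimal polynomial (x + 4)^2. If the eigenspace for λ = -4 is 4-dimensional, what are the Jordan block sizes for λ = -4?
Block sizes for λ = -4: [2, 2, 1, 1]

Step 1 — from the characteristic polynomial, algebraic multiplicity of λ = -4 is 6. From dim ker(B − (-4)·I) = 4, there are exactly 4 Jordan blocks for λ = -4.
Step 2 — from the minimal polynomial, the factor (x + 4)^2 tells us the largest block for λ = -4 has size 2.
Step 3 — with total size 6, 4 blocks, and largest block 2, the block sizes (in nonincreasing order) are [2, 2, 1, 1].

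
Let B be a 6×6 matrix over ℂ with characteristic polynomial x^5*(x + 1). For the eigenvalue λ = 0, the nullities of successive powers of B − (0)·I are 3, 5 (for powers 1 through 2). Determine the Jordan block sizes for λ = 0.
Block sizes for λ = 0: [2, 2, 1]

From the dimensions of kernels of powers, the number of Jordan blocks of size at least j is d_j − d_{j−1} where d_j = dim ker(N^j) (with d_0 = 0). Computing the differences gives [3, 2].
The number of blocks of size exactly k is (#blocks of size ≥ k) − (#blocks of size ≥ k + 1), so the partition is: 1 block(s) of size 1, 2 block(s) of size 2.
In nonincreasing order the block sizes are [2, 2, 1].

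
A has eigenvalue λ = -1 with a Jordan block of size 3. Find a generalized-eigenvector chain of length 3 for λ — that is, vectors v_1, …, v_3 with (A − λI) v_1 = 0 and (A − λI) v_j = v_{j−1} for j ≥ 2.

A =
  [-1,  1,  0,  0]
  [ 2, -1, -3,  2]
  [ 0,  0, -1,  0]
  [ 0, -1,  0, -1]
A Jordan chain for λ = -1 of length 3:
v_1 = (2, 0, 0, -2)ᵀ
v_2 = (0, 2, 0, 0)ᵀ
v_3 = (1, 0, 0, 0)ᵀ

Let N = A − (-1)·I. We want v_3 with N^3 v_3 = 0 but N^2 v_3 ≠ 0; then v_{j-1} := N · v_j for j = 3, …, 2.

Pick v_3 = (1, 0, 0, 0)ᵀ.
Then v_2 = N · v_3 = (0, 2, 0, 0)ᵀ.
Then v_1 = N · v_2 = (2, 0, 0, -2)ᵀ.

Sanity check: (A − (-1)·I) v_1 = (0, 0, 0, 0)ᵀ = 0. ✓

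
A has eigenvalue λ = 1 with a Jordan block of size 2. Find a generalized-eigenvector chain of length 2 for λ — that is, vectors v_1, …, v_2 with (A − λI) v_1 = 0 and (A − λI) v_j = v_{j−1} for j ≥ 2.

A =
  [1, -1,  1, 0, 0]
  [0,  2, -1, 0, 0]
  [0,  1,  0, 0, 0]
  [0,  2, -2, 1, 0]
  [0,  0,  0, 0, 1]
A Jordan chain for λ = 1 of length 2:
v_1 = (-1, 1, 1, 2, 0)ᵀ
v_2 = (0, 1, 0, 0, 0)ᵀ

Let N = A − (1)·I. We want v_2 with N^2 v_2 = 0 but N^1 v_2 ≠ 0; then v_{j-1} := N · v_j for j = 2, …, 2.

Pick v_2 = (0, 1, 0, 0, 0)ᵀ.
Then v_1 = N · v_2 = (-1, 1, 1, 2, 0)ᵀ.

Sanity check: (A − (1)·I) v_1 = (0, 0, 0, 0, 0)ᵀ = 0. ✓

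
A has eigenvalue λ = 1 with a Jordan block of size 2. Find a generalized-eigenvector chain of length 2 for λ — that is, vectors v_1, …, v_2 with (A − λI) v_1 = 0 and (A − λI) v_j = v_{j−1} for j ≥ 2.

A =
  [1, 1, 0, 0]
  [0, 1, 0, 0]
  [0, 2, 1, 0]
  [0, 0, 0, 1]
A Jordan chain for λ = 1 of length 2:
v_1 = (1, 0, 2, 0)ᵀ
v_2 = (0, 1, 0, 0)ᵀ

Let N = A − (1)·I. We want v_2 with N^2 v_2 = 0 but N^1 v_2 ≠ 0; then v_{j-1} := N · v_j for j = 2, …, 2.

Pick v_2 = (0, 1, 0, 0)ᵀ.
Then v_1 = N · v_2 = (1, 0, 2, 0)ᵀ.

Sanity check: (A − (1)·I) v_1 = (0, 0, 0, 0)ᵀ = 0. ✓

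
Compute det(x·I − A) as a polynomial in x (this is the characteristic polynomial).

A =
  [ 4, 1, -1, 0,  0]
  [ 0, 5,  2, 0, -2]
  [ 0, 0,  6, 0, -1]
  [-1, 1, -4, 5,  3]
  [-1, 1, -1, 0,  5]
x^5 - 25*x^4 + 250*x^3 - 1250*x^2 + 3125*x - 3125

Expanding det(x·I − A) (e.g. by cofactor expansion or by noting that A is similar to its Jordan form J, which has the same characteristic polynomial as A) gives
  χ_A(x) = x^5 - 25*x^4 + 250*x^3 - 1250*x^2 + 3125*x - 3125
which factors as (x - 5)^5. The eigenvalues (with algebraic multiplicities) are λ = 5 with multiplicity 5.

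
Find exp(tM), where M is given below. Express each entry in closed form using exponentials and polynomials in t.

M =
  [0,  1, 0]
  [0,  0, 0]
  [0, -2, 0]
e^{tM} =
  [1, t, 0]
  [0, 1, 0]
  [0, -2*t, 1]

Strategy: write M = P · J · P⁻¹ where J is a Jordan canonical form, so e^{tM} = P · e^{tJ} · P⁻¹, and e^{tJ} can be computed block-by-block.

M has Jordan form
J =
  [0, 1, 0]
  [0, 0, 0]
  [0, 0, 0]
(up to reordering of blocks).

Per-block formulas:
  For a 1×1 block at λ = 0: exp(t · [0]) = [e^(0t)].
  For a 2×2 Jordan block J_2(0): exp(t · J_2(0)) = e^(0t)·(I + t·N), where N is the 2×2 nilpotent shift.

After assembling e^{tJ} and conjugating by P, we get:

e^{tM} =
  [1, t, 0]
  [0, 1, 0]
  [0, -2*t, 1]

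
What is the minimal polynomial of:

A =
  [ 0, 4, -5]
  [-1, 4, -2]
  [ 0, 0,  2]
x^3 - 6*x^2 + 12*x - 8

The characteristic polynomial is χ_A(x) = (x - 2)^3, so the eigenvalues are known. The minimal polynomial is
  m_A(x) = Π_λ (x − λ)^{k_λ}
where k_λ is the size of the *largest* Jordan block for λ (equivalently, the smallest k with (A − λI)^k v = 0 for every generalised eigenvector v of λ).

  λ = 2: largest Jordan block has size 3, contributing (x − 2)^3

So m_A(x) = (x - 2)^3 = x^3 - 6*x^2 + 12*x - 8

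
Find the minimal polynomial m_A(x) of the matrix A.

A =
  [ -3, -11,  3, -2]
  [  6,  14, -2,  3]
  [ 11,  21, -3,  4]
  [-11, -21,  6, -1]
x^4 - 7*x^3 + 9*x^2 + 27*x - 54

The characteristic polynomial is χ_A(x) = (x - 3)^3*(x + 2), so the eigenvalues are known. The minimal polynomial is
  m_A(x) = Π_λ (x − λ)^{k_λ}
where k_λ is the size of the *largest* Jordan block for λ (equivalently, the smallest k with (A − λI)^k v = 0 for every generalised eigenvector v of λ).

  λ = -2: largest Jordan block has size 1, contributing (x + 2)
  λ = 3: largest Jordan block has size 3, contributing (x − 3)^3

So m_A(x) = (x - 3)^3*(x + 2) = x^4 - 7*x^3 + 9*x^2 + 27*x - 54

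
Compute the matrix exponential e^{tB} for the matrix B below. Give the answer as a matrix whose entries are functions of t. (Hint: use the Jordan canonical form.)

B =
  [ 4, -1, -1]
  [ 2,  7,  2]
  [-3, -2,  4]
e^{tB} =
  [t^2*exp(5*t) - t*exp(5*t) + exp(5*t), t^2*exp(5*t)/2 - t*exp(5*t), -t*exp(5*t)]
  [-2*t^2*exp(5*t) + 2*t*exp(5*t), -t^2*exp(5*t) + 2*t*exp(5*t) + exp(5*t), 2*t*exp(5*t)]
  [t^2*exp(5*t) - 3*t*exp(5*t), t^2*exp(5*t)/2 - 2*t*exp(5*t), -t*exp(5*t) + exp(5*t)]

Strategy: write B = P · J · P⁻¹ where J is a Jordan canonical form, so e^{tB} = P · e^{tJ} · P⁻¹, and e^{tJ} can be computed block-by-block.

B has Jordan form
J =
  [5, 1, 0]
  [0, 5, 1]
  [0, 0, 5]
(up to reordering of blocks).

Per-block formulas:
  For a 3×3 Jordan block J_3(5): exp(t · J_3(5)) = e^(5t)·(I + t·N + (t^2/2)·N^2), where N is the 3×3 nilpotent shift.

After assembling e^{tJ} and conjugating by P, we get:

e^{tB} =
  [t^2*exp(5*t) - t*exp(5*t) + exp(5*t), t^2*exp(5*t)/2 - t*exp(5*t), -t*exp(5*t)]
  [-2*t^2*exp(5*t) + 2*t*exp(5*t), -t^2*exp(5*t) + 2*t*exp(5*t) + exp(5*t), 2*t*exp(5*t)]
  [t^2*exp(5*t) - 3*t*exp(5*t), t^2*exp(5*t)/2 - 2*t*exp(5*t), -t*exp(5*t) + exp(5*t)]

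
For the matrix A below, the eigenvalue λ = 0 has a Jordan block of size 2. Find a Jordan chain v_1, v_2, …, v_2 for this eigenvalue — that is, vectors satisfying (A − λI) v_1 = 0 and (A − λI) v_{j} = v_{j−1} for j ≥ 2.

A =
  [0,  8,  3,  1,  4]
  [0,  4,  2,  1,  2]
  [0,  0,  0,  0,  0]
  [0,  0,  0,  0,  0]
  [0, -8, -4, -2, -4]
A Jordan chain for λ = 0 of length 2:
v_1 = (8, 4, 0, 0, -8)ᵀ
v_2 = (0, 1, 0, 0, 0)ᵀ

Let N = A − (0)·I. We want v_2 with N^2 v_2 = 0 but N^1 v_2 ≠ 0; then v_{j-1} := N · v_j for j = 2, …, 2.

Pick v_2 = (0, 1, 0, 0, 0)ᵀ.
Then v_1 = N · v_2 = (8, 4, 0, 0, -8)ᵀ.

Sanity check: (A − (0)·I) v_1 = (0, 0, 0, 0, 0)ᵀ = 0. ✓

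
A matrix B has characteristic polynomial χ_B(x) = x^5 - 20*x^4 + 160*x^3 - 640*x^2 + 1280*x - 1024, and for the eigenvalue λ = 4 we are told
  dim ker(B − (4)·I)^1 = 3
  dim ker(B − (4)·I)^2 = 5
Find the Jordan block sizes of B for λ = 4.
Block sizes for λ = 4: [2, 2, 1]

From the dimensions of kernels of powers, the number of Jordan blocks of size at least j is d_j − d_{j−1} where d_j = dim ker(N^j) (with d_0 = 0). Computing the differences gives [3, 2].
The number of blocks of size exactly k is (#blocks of size ≥ k) − (#blocks of size ≥ k + 1), so the partition is: 1 block(s) of size 1, 2 block(s) of size 2.
In nonincreasing order the block sizes are [2, 2, 1].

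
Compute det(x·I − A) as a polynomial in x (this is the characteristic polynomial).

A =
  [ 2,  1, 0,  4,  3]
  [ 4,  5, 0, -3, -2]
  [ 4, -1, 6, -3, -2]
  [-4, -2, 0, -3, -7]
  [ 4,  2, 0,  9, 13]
x^5 - 23*x^4 + 204*x^3 - 864*x^2 + 1728*x - 1296

Expanding det(x·I − A) (e.g. by cofactor expansion or by noting that A is similar to its Jordan form J, which has the same characteristic polynomial as A) gives
  χ_A(x) = x^5 - 23*x^4 + 204*x^3 - 864*x^2 + 1728*x - 1296
which factors as (x - 6)^3*(x - 3)*(x - 2). The eigenvalues (with algebraic multiplicities) are λ = 2 with multiplicity 1, λ = 3 with multiplicity 1, λ = 6 with multiplicity 3.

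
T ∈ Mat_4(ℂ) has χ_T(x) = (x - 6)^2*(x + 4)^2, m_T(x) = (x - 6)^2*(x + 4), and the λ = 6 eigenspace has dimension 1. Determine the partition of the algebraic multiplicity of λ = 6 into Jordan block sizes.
Block sizes for λ = 6: [2]

Step 1 — from the characteristic polynomial, algebraic multiplicity of λ = 6 is 2. From dim ker(T − (6)·I) = 1, there are exactly 1 Jordan blocks for λ = 6.
Step 2 — from the minimal polynomial, the factor (x − 6)^2 tells us the largest block for λ = 6 has size 2.
Step 3 — with total size 2, 1 blocks, and largest block 2, the block sizes (in nonincreasing order) are [2].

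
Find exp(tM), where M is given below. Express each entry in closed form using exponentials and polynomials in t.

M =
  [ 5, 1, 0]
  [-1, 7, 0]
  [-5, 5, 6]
e^{tM} =
  [-t*exp(6*t) + exp(6*t), t*exp(6*t), 0]
  [-t*exp(6*t), t*exp(6*t) + exp(6*t), 0]
  [-5*t*exp(6*t), 5*t*exp(6*t), exp(6*t)]

Strategy: write M = P · J · P⁻¹ where J is a Jordan canonical form, so e^{tM} = P · e^{tJ} · P⁻¹, and e^{tJ} can be computed block-by-block.

M has Jordan form
J =
  [6, 1, 0]
  [0, 6, 0]
  [0, 0, 6]
(up to reordering of blocks).

Per-block formulas:
  For a 1×1 block at λ = 6: exp(t · [6]) = [e^(6t)].
  For a 2×2 Jordan block J_2(6): exp(t · J_2(6)) = e^(6t)·(I + t·N), where N is the 2×2 nilpotent shift.

After assembling e^{tJ} and conjugating by P, we get:

e^{tM} =
  [-t*exp(6*t) + exp(6*t), t*exp(6*t), 0]
  [-t*exp(6*t), t*exp(6*t) + exp(6*t), 0]
  [-5*t*exp(6*t), 5*t*exp(6*t), exp(6*t)]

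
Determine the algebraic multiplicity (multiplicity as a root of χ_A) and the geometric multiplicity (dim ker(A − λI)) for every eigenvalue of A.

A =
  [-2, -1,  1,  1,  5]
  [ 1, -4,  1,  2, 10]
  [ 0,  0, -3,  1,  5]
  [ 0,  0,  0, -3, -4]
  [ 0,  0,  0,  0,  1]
λ = -3: alg = 4, geom = 2; λ = 1: alg = 1, geom = 1

Step 1 — factor the characteristic polynomial to read off the algebraic multiplicities:
  χ_A(x) = (x - 1)*(x + 3)^4

Step 2 — compute geometric multiplicities via the rank-nullity identity g(λ) = n − rank(A − λI):
  rank(A − (-3)·I) = 3, so dim ker(A − (-3)·I) = n − 3 = 2
  rank(A − (1)·I) = 4, so dim ker(A − (1)·I) = n − 4 = 1

Summary:
  λ = -3: algebraic multiplicity = 4, geometric multiplicity = 2
  λ = 1: algebraic multiplicity = 1, geometric multiplicity = 1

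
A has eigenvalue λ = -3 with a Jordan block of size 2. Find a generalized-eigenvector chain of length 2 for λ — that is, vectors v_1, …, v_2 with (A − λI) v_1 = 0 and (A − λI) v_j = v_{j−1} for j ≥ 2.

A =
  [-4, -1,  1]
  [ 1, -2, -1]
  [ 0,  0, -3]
A Jordan chain for λ = -3 of length 2:
v_1 = (-1, 1, 0)ᵀ
v_2 = (1, 0, 0)ᵀ

Let N = A − (-3)·I. We want v_2 with N^2 v_2 = 0 but N^1 v_2 ≠ 0; then v_{j-1} := N · v_j for j = 2, …, 2.

Pick v_2 = (1, 0, 0)ᵀ.
Then v_1 = N · v_2 = (-1, 1, 0)ᵀ.

Sanity check: (A − (-3)·I) v_1 = (0, 0, 0)ᵀ = 0. ✓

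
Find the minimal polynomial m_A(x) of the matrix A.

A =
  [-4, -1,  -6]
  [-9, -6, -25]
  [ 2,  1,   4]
x^3 + 6*x^2 + 12*x + 8

The characteristic polynomial is χ_A(x) = (x + 2)^3, so the eigenvalues are known. The minimal polynomial is
  m_A(x) = Π_λ (x − λ)^{k_λ}
where k_λ is the size of the *largest* Jordan block for λ (equivalently, the smallest k with (A − λI)^k v = 0 for every generalised eigenvector v of λ).

  λ = -2: largest Jordan block has size 3, contributing (x + 2)^3

So m_A(x) = (x + 2)^3 = x^3 + 6*x^2 + 12*x + 8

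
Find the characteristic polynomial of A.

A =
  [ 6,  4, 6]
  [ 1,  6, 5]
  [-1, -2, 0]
x^3 - 12*x^2 + 48*x - 64

Expanding det(x·I − A) (e.g. by cofactor expansion or by noting that A is similar to its Jordan form J, which has the same characteristic polynomial as A) gives
  χ_A(x) = x^3 - 12*x^2 + 48*x - 64
which factors as (x - 4)^3. The eigenvalues (with algebraic multiplicities) are λ = 4 with multiplicity 3.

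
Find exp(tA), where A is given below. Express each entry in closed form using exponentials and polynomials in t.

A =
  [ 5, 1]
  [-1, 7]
e^{tA} =
  [-t*exp(6*t) + exp(6*t), t*exp(6*t)]
  [-t*exp(6*t), t*exp(6*t) + exp(6*t)]

Strategy: write A = P · J · P⁻¹ where J is a Jordan canonical form, so e^{tA} = P · e^{tJ} · P⁻¹, and e^{tJ} can be computed block-by-block.

A has Jordan form
J =
  [6, 1]
  [0, 6]
(up to reordering of blocks).

Per-block formulas:
  For a 2×2 Jordan block J_2(6): exp(t · J_2(6)) = e^(6t)·(I + t·N), where N is the 2×2 nilpotent shift.

After assembling e^{tJ} and conjugating by P, we get:

e^{tA} =
  [-t*exp(6*t) + exp(6*t), t*exp(6*t)]
  [-t*exp(6*t), t*exp(6*t) + exp(6*t)]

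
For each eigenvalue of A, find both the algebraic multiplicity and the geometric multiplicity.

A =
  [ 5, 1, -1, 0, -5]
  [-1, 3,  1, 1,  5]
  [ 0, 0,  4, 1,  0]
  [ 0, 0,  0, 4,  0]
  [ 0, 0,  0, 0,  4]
λ = 4: alg = 5, geom = 3

Step 1 — factor the characteristic polynomial to read off the algebraic multiplicities:
  χ_A(x) = (x - 4)^5

Step 2 — compute geometric multiplicities via the rank-nullity identity g(λ) = n − rank(A − λI):
  rank(A − (4)·I) = 2, so dim ker(A − (4)·I) = n − 2 = 3

Summary:
  λ = 4: algebraic multiplicity = 5, geometric multiplicity = 3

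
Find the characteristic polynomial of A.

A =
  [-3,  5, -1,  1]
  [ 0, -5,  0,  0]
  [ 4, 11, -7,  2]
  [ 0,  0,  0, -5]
x^4 + 20*x^3 + 150*x^2 + 500*x + 625

Expanding det(x·I − A) (e.g. by cofactor expansion or by noting that A is similar to its Jordan form J, which has the same characteristic polynomial as A) gives
  χ_A(x) = x^4 + 20*x^3 + 150*x^2 + 500*x + 625
which factors as (x + 5)^4. The eigenvalues (with algebraic multiplicities) are λ = -5 with multiplicity 4.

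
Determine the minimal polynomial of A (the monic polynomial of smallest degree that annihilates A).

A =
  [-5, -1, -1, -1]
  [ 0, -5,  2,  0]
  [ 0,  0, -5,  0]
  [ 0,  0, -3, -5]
x^3 + 15*x^2 + 75*x + 125

The characteristic polynomial is χ_A(x) = (x + 5)^4, so the eigenvalues are known. The minimal polynomial is
  m_A(x) = Π_λ (x − λ)^{k_λ}
where k_λ is the size of the *largest* Jordan block for λ (equivalently, the smallest k with (A − λI)^k v = 0 for every generalised eigenvector v of λ).

  λ = -5: largest Jordan block has size 3, contributing (x + 5)^3

So m_A(x) = (x + 5)^3 = x^3 + 15*x^2 + 75*x + 125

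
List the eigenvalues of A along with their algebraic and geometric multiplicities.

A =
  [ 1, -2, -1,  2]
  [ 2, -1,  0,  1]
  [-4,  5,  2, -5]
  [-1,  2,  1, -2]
λ = 0: alg = 4, geom = 2

Step 1 — factor the characteristic polynomial to read off the algebraic multiplicities:
  χ_A(x) = x^4

Step 2 — compute geometric multiplicities via the rank-nullity identity g(λ) = n − rank(A − λI):
  rank(A − (0)·I) = 2, so dim ker(A − (0)·I) = n − 2 = 2

Summary:
  λ = 0: algebraic multiplicity = 4, geometric multiplicity = 2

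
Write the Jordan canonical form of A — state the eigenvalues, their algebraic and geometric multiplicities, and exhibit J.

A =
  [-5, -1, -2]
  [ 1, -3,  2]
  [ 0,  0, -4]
J_2(-4) ⊕ J_1(-4)

The characteristic polynomial is
  det(x·I − A) = x^3 + 12*x^2 + 48*x + 64 = (x + 4)^3

Eigenvalues and multiplicities (the geometric multiplicity of λ is n − rank(A − λI), which equals the number of Jordan blocks for λ):
  λ = -4: algebraic multiplicity = 3, geometric multiplicity = 2

Determining the block sizes for each eigenvalue:
  λ = -4: 2 blocks summing to 3 forces exactly one block of size 2 and the rest size 1 → block sizes [2, 1]

Assembling the blocks gives a Jordan form
J =
  [-4,  1,  0]
  [ 0, -4,  0]
  [ 0,  0, -4]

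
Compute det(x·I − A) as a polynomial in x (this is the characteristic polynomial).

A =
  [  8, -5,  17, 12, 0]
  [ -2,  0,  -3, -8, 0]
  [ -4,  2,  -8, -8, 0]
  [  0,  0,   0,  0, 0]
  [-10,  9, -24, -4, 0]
x^5

Expanding det(x·I − A) (e.g. by cofactor expansion or by noting that A is similar to its Jordan form J, which has the same characteristic polynomial as A) gives
  χ_A(x) = x^5
which factors as x^5. The eigenvalues (with algebraic multiplicities) are λ = 0 with multiplicity 5.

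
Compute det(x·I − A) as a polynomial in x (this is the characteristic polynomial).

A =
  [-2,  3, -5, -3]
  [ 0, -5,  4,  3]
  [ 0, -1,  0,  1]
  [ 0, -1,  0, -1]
x^4 + 8*x^3 + 24*x^2 + 32*x + 16

Expanding det(x·I − A) (e.g. by cofactor expansion or by noting that A is similar to its Jordan form J, which has the same characteristic polynomial as A) gives
  χ_A(x) = x^4 + 8*x^3 + 24*x^2 + 32*x + 16
which factors as (x + 2)^4. The eigenvalues (with algebraic multiplicities) are λ = -2 with multiplicity 4.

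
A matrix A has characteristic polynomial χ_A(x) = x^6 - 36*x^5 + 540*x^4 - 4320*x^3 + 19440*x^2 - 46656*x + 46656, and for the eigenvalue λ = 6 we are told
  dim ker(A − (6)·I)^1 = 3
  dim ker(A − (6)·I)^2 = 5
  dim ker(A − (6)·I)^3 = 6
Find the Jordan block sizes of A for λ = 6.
Block sizes for λ = 6: [3, 2, 1]

From the dimensions of kernels of powers, the number of Jordan blocks of size at least j is d_j − d_{j−1} where d_j = dim ker(N^j) (with d_0 = 0). Computing the differences gives [3, 2, 1].
The number of blocks of size exactly k is (#blocks of size ≥ k) − (#blocks of size ≥ k + 1), so the partition is: 1 block(s) of size 1, 1 block(s) of size 2, 1 block(s) of size 3.
In nonincreasing order the block sizes are [3, 2, 1].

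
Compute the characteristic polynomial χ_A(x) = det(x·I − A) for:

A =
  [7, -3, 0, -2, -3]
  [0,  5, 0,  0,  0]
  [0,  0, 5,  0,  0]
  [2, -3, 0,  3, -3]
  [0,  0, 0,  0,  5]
x^5 - 25*x^4 + 250*x^3 - 1250*x^2 + 3125*x - 3125

Expanding det(x·I − A) (e.g. by cofactor expansion or by noting that A is similar to its Jordan form J, which has the same characteristic polynomial as A) gives
  χ_A(x) = x^5 - 25*x^4 + 250*x^3 - 1250*x^2 + 3125*x - 3125
which factors as (x - 5)^5. The eigenvalues (with algebraic multiplicities) are λ = 5 with multiplicity 5.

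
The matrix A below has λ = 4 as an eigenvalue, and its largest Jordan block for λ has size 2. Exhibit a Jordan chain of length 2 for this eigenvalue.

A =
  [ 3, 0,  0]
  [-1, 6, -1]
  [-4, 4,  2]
A Jordan chain for λ = 4 of length 2:
v_1 = (0, 2, 4)ᵀ
v_2 = (0, 1, 0)ᵀ

Let N = A − (4)·I. We want v_2 with N^2 v_2 = 0 but N^1 v_2 ≠ 0; then v_{j-1} := N · v_j for j = 2, …, 2.

Pick v_2 = (0, 1, 0)ᵀ.
Then v_1 = N · v_2 = (0, 2, 4)ᵀ.

Sanity check: (A − (4)·I) v_1 = (0, 0, 0)ᵀ = 0. ✓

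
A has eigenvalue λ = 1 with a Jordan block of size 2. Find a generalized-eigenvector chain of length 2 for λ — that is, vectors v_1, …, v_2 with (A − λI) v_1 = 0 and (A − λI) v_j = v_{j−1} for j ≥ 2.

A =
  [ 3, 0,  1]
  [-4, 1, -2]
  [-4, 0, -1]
A Jordan chain for λ = 1 of length 2:
v_1 = (2, -4, -4)ᵀ
v_2 = (1, 0, 0)ᵀ

Let N = A − (1)·I. We want v_2 with N^2 v_2 = 0 but N^1 v_2 ≠ 0; then v_{j-1} := N · v_j for j = 2, …, 2.

Pick v_2 = (1, 0, 0)ᵀ.
Then v_1 = N · v_2 = (2, -4, -4)ᵀ.

Sanity check: (A − (1)·I) v_1 = (0, 0, 0)ᵀ = 0. ✓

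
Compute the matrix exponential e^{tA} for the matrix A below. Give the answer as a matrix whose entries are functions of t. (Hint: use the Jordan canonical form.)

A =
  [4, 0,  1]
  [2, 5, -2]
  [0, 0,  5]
e^{tA} =
  [exp(4*t), 0, exp(5*t) - exp(4*t)]
  [2*exp(5*t) - 2*exp(4*t), exp(5*t), -2*exp(5*t) + 2*exp(4*t)]
  [0, 0, exp(5*t)]

Strategy: write A = P · J · P⁻¹ where J is a Jordan canonical form, so e^{tA} = P · e^{tJ} · P⁻¹, and e^{tJ} can be computed block-by-block.

A has Jordan form
J =
  [4, 0, 0]
  [0, 5, 0]
  [0, 0, 5]
(up to reordering of blocks).

Per-block formulas:
  For a 1×1 block at λ = 5: exp(t · [5]) = [e^(5t)].
  For a 1×1 block at λ = 4: exp(t · [4]) = [e^(4t)].

After assembling e^{tJ} and conjugating by P, we get:

e^{tA} =
  [exp(4*t), 0, exp(5*t) - exp(4*t)]
  [2*exp(5*t) - 2*exp(4*t), exp(5*t), -2*exp(5*t) + 2*exp(4*t)]
  [0, 0, exp(5*t)]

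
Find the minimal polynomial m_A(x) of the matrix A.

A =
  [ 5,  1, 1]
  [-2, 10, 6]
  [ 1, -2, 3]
x^3 - 18*x^2 + 108*x - 216

The characteristic polynomial is χ_A(x) = (x - 6)^3, so the eigenvalues are known. The minimal polynomial is
  m_A(x) = Π_λ (x − λ)^{k_λ}
where k_λ is the size of the *largest* Jordan block for λ (equivalently, the smallest k with (A − λI)^k v = 0 for every generalised eigenvector v of λ).

  λ = 6: largest Jordan block has size 3, contributing (x − 6)^3

So m_A(x) = (x - 6)^3 = x^3 - 18*x^2 + 108*x - 216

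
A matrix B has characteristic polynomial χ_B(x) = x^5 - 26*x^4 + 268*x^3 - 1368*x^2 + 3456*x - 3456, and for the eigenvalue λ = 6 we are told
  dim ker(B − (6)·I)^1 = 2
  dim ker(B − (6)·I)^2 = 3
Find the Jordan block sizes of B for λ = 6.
Block sizes for λ = 6: [2, 1]

From the dimensions of kernels of powers, the number of Jordan blocks of size at least j is d_j − d_{j−1} where d_j = dim ker(N^j) (with d_0 = 0). Computing the differences gives [2, 1].
The number of blocks of size exactly k is (#blocks of size ≥ k) − (#blocks of size ≥ k + 1), so the partition is: 1 block(s) of size 1, 1 block(s) of size 2.
In nonincreasing order the block sizes are [2, 1].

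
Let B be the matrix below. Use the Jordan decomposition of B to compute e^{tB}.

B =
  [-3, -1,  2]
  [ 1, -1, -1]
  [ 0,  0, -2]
e^{tB} =
  [-t*exp(-2*t) + exp(-2*t), -t*exp(-2*t), -t^2*exp(-2*t)/2 + 2*t*exp(-2*t)]
  [t*exp(-2*t), t*exp(-2*t) + exp(-2*t), t^2*exp(-2*t)/2 - t*exp(-2*t)]
  [0, 0, exp(-2*t)]

Strategy: write B = P · J · P⁻¹ where J is a Jordan canonical form, so e^{tB} = P · e^{tJ} · P⁻¹, and e^{tJ} can be computed block-by-block.

B has Jordan form
J =
  [-2,  1,  0]
  [ 0, -2,  1]
  [ 0,  0, -2]
(up to reordering of blocks).

Per-block formulas:
  For a 3×3 Jordan block J_3(-2): exp(t · J_3(-2)) = e^(-2t)·(I + t·N + (t^2/2)·N^2), where N is the 3×3 nilpotent shift.

After assembling e^{tJ} and conjugating by P, we get:

e^{tB} =
  [-t*exp(-2*t) + exp(-2*t), -t*exp(-2*t), -t^2*exp(-2*t)/2 + 2*t*exp(-2*t)]
  [t*exp(-2*t), t*exp(-2*t) + exp(-2*t), t^2*exp(-2*t)/2 - t*exp(-2*t)]
  [0, 0, exp(-2*t)]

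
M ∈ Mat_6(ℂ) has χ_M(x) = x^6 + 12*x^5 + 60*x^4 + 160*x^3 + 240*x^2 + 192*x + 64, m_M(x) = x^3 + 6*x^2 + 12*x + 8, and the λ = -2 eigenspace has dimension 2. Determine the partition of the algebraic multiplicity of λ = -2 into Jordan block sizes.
Block sizes for λ = -2: [3, 3]

Step 1 — from the characteristic polynomial, algebraic multiplicity of λ = -2 is 6. From dim ker(M − (-2)·I) = 2, there are exactly 2 Jordan blocks for λ = -2.
Step 2 — from the minimal polynomial, the factor (x + 2)^3 tells us the largest block for λ = -2 has size 3.
Step 3 — with total size 6, 2 blocks, and largest block 3, the block sizes (in nonincreasing order) are [3, 3].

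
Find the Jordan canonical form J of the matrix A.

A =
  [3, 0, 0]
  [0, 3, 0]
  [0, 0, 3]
J_1(3) ⊕ J_1(3) ⊕ J_1(3)

The characteristic polynomial is
  det(x·I − A) = x^3 - 9*x^2 + 27*x - 27 = (x - 3)^3

Eigenvalues and multiplicities (the geometric multiplicity of λ is n − rank(A − λI), which equals the number of Jordan blocks for λ):
  λ = 3: algebraic multiplicity = 3, geometric multiplicity = 3

Determining the block sizes for each eigenvalue:
  λ = 3: gm = am = 3, so every block has size 1 → block sizes [1, 1, 1]

Assembling the blocks gives a Jordan form
J =
  [3, 0, 0]
  [0, 3, 0]
  [0, 0, 3]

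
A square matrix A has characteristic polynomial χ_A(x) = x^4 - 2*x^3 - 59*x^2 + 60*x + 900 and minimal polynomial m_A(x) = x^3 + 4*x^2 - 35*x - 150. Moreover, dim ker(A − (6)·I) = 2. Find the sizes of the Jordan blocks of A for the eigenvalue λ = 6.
Block sizes for λ = 6: [1, 1]

Step 1 — from the characteristic polynomial, algebraic multiplicity of λ = 6 is 2. From dim ker(A − (6)·I) = 2, there are exactly 2 Jordan blocks for λ = 6.
Step 2 — from the minimal polynomial, the factor (x − 6) tells us the largest block for λ = 6 has size 1.
Step 3 — with total size 2, 2 blocks, and largest block 1, the block sizes (in nonincreasing order) are [1, 1].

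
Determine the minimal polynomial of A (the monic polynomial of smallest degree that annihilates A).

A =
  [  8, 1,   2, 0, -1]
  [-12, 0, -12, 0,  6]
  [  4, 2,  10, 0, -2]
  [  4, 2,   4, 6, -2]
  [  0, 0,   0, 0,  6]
x^2 - 12*x + 36

The characteristic polynomial is χ_A(x) = (x - 6)^5, so the eigenvalues are known. The minimal polynomial is
  m_A(x) = Π_λ (x − λ)^{k_λ}
where k_λ is the size of the *largest* Jordan block for λ (equivalently, the smallest k with (A − λI)^k v = 0 for every generalised eigenvector v of λ).

  λ = 6: largest Jordan block has size 2, contributing (x − 6)^2

So m_A(x) = (x - 6)^2 = x^2 - 12*x + 36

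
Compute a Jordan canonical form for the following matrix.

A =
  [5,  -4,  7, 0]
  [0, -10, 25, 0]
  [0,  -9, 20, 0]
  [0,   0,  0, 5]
J_3(5) ⊕ J_1(5)

The characteristic polynomial is
  det(x·I − A) = x^4 - 20*x^3 + 150*x^2 - 500*x + 625 = (x - 5)^4

Eigenvalues and multiplicities (the geometric multiplicity of λ is n − rank(A − λI), which equals the number of Jordan blocks for λ):
  λ = 5: algebraic multiplicity = 4, geometric multiplicity = 2

Determining the block sizes for each eigenvalue:
  λ = 5: with am = 4 and gm = 2, the partition is not yet determined (e.g. several partitions of 4 into 2 parts exist). Let N = A − (5)·I. Computing rank(N^1) = 2, rank(N^2) = 1, rank(N^3) = 0; the number of blocks of size ≥ j is rank(N^{j−1}) − rank(N^j), giving [2, 1, 1]. So we have 1 block(s) of size 3, 1 block(s) of size 1 → block sizes [3, 1]

Assembling the blocks gives a Jordan form
J =
  [5, 1, 0, 0]
  [0, 5, 1, 0]
  [0, 0, 5, 0]
  [0, 0, 0, 5]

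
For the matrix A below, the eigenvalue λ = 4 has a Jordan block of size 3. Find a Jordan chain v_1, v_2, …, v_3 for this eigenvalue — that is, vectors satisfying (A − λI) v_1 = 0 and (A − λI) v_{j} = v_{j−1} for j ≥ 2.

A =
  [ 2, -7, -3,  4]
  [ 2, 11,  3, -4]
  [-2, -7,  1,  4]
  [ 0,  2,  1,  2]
A Jordan chain for λ = 4 of length 3:
v_1 = (-4, 4, -4, 2)ᵀ
v_2 = (-2, 2, -2, 0)ᵀ
v_3 = (1, 0, 0, 0)ᵀ

Let N = A − (4)·I. We want v_3 with N^3 v_3 = 0 but N^2 v_3 ≠ 0; then v_{j-1} := N · v_j for j = 3, …, 2.

Pick v_3 = (1, 0, 0, 0)ᵀ.
Then v_2 = N · v_3 = (-2, 2, -2, 0)ᵀ.
Then v_1 = N · v_2 = (-4, 4, -4, 2)ᵀ.

Sanity check: (A − (4)·I) v_1 = (0, 0, 0, 0)ᵀ = 0. ✓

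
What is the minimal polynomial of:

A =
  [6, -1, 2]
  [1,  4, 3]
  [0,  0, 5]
x^3 - 15*x^2 + 75*x - 125

The characteristic polynomial is χ_A(x) = (x - 5)^3, so the eigenvalues are known. The minimal polynomial is
  m_A(x) = Π_λ (x − λ)^{k_λ}
where k_λ is the size of the *largest* Jordan block for λ (equivalently, the smallest k with (A − λI)^k v = 0 for every generalised eigenvector v of λ).

  λ = 5: largest Jordan block has size 3, contributing (x − 5)^3

So m_A(x) = (x - 5)^3 = x^3 - 15*x^2 + 75*x - 125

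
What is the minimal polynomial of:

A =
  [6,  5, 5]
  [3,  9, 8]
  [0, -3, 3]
x^3 - 18*x^2 + 108*x - 216

The characteristic polynomial is χ_A(x) = (x - 6)^3, so the eigenvalues are known. The minimal polynomial is
  m_A(x) = Π_λ (x − λ)^{k_λ}
where k_λ is the size of the *largest* Jordan block for λ (equivalently, the smallest k with (A − λI)^k v = 0 for every generalised eigenvector v of λ).

  λ = 6: largest Jordan block has size 3, contributing (x − 6)^3

So m_A(x) = (x - 6)^3 = x^3 - 18*x^2 + 108*x - 216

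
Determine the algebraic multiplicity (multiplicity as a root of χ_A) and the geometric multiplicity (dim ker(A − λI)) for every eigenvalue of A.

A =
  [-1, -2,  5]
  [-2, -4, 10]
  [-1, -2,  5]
λ = 0: alg = 3, geom = 2

Step 1 — factor the characteristic polynomial to read off the algebraic multiplicities:
  χ_A(x) = x^3

Step 2 — compute geometric multiplicities via the rank-nullity identity g(λ) = n − rank(A − λI):
  rank(A − (0)·I) = 1, so dim ker(A − (0)·I) = n − 1 = 2

Summary:
  λ = 0: algebraic multiplicity = 3, geometric multiplicity = 2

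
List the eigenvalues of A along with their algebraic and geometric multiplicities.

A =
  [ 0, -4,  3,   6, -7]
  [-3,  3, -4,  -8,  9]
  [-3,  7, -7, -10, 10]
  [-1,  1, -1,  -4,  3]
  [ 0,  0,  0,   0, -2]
λ = -2: alg = 5, geom = 2

Step 1 — factor the characteristic polynomial to read off the algebraic multiplicities:
  χ_A(x) = (x + 2)^5

Step 2 — compute geometric multiplicities via the rank-nullity identity g(λ) = n − rank(A − λI):
  rank(A − (-2)·I) = 3, so dim ker(A − (-2)·I) = n − 3 = 2

Summary:
  λ = -2: algebraic multiplicity = 5, geometric multiplicity = 2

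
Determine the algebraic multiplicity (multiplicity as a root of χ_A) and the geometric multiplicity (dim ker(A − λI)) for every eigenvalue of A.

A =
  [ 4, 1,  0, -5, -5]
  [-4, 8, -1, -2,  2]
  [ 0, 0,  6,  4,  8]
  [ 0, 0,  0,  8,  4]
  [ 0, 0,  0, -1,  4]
λ = 6: alg = 5, geom = 2

Step 1 — factor the characteristic polynomial to read off the algebraic multiplicities:
  χ_A(x) = (x - 6)^5

Step 2 — compute geometric multiplicities via the rank-nullity identity g(λ) = n − rank(A − λI):
  rank(A − (6)·I) = 3, so dim ker(A − (6)·I) = n − 3 = 2

Summary:
  λ = 6: algebraic multiplicity = 5, geometric multiplicity = 2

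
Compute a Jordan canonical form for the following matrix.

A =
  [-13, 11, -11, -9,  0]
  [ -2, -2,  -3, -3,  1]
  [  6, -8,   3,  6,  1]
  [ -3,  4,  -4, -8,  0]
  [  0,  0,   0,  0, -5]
J_3(-5) ⊕ J_2(-5)

The characteristic polynomial is
  det(x·I − A) = x^5 + 25*x^4 + 250*x^3 + 1250*x^2 + 3125*x + 3125 = (x + 5)^5

Eigenvalues and multiplicities (the geometric multiplicity of λ is n − rank(A − λI), which equals the number of Jordan blocks for λ):
  λ = -5: algebraic multiplicity = 5, geometric multiplicity = 2

Determining the block sizes for each eigenvalue:
  λ = -5: with am = 5 and gm = 2, the partition is not yet determined (e.g. several partitions of 5 into 2 parts exist). Let N = A − (-5)·I. Computing rank(N^1) = 3, rank(N^2) = 1, rank(N^3) = 0; the number of blocks of size ≥ j is rank(N^{j−1}) − rank(N^j), giving [2, 2, 1]. So we have 1 block(s) of size 3, 1 block(s) of size 2 → block sizes [3, 2]

Assembling the blocks gives a Jordan form
J =
  [-5,  1,  0,  0,  0]
  [ 0, -5,  1,  0,  0]
  [ 0,  0, -5,  0,  0]
  [ 0,  0,  0, -5,  1]
  [ 0,  0,  0,  0, -5]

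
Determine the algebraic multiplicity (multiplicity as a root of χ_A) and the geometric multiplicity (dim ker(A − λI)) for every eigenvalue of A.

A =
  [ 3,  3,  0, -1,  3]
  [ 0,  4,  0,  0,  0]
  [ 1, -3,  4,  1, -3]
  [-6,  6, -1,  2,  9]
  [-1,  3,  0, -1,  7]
λ = 4: alg = 5, geom = 3

Step 1 — factor the characteristic polynomial to read off the algebraic multiplicities:
  χ_A(x) = (x - 4)^5

Step 2 — compute geometric multiplicities via the rank-nullity identity g(λ) = n − rank(A − λI):
  rank(A − (4)·I) = 2, so dim ker(A − (4)·I) = n − 2 = 3

Summary:
  λ = 4: algebraic multiplicity = 5, geometric multiplicity = 3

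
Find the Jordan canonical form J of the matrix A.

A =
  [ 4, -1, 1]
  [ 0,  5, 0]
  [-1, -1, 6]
J_2(5) ⊕ J_1(5)

The characteristic polynomial is
  det(x·I − A) = x^3 - 15*x^2 + 75*x - 125 = (x - 5)^3

Eigenvalues and multiplicities (the geometric multiplicity of λ is n − rank(A − λI), which equals the number of Jordan blocks for λ):
  λ = 5: algebraic multiplicity = 3, geometric multiplicity = 2

Determining the block sizes for each eigenvalue:
  λ = 5: 2 blocks summing to 3 forces exactly one block of size 2 and the rest size 1 → block sizes [2, 1]

Assembling the blocks gives a Jordan form
J =
  [5, 1, 0]
  [0, 5, 0]
  [0, 0, 5]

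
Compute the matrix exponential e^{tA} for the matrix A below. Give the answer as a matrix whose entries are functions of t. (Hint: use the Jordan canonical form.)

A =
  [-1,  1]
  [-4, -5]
e^{tA} =
  [2*t*exp(-3*t) + exp(-3*t), t*exp(-3*t)]
  [-4*t*exp(-3*t), -2*t*exp(-3*t) + exp(-3*t)]

Strategy: write A = P · J · P⁻¹ where J is a Jordan canonical form, so e^{tA} = P · e^{tJ} · P⁻¹, and e^{tJ} can be computed block-by-block.

A has Jordan form
J =
  [-3,  1]
  [ 0, -3]
(up to reordering of blocks).

Per-block formulas:
  For a 2×2 Jordan block J_2(-3): exp(t · J_2(-3)) = e^(-3t)·(I + t·N), where N is the 2×2 nilpotent shift.

After assembling e^{tJ} and conjugating by P, we get:

e^{tA} =
  [2*t*exp(-3*t) + exp(-3*t), t*exp(-3*t)]
  [-4*t*exp(-3*t), -2*t*exp(-3*t) + exp(-3*t)]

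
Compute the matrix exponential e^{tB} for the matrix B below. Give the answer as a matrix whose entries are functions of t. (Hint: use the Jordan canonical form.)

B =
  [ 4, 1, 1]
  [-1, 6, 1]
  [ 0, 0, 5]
e^{tB} =
  [-t*exp(5*t) + exp(5*t), t*exp(5*t), t*exp(5*t)]
  [-t*exp(5*t), t*exp(5*t) + exp(5*t), t*exp(5*t)]
  [0, 0, exp(5*t)]

Strategy: write B = P · J · P⁻¹ where J is a Jordan canonical form, so e^{tB} = P · e^{tJ} · P⁻¹, and e^{tJ} can be computed block-by-block.

B has Jordan form
J =
  [5, 1, 0]
  [0, 5, 0]
  [0, 0, 5]
(up to reordering of blocks).

Per-block formulas:
  For a 1×1 block at λ = 5: exp(t · [5]) = [e^(5t)].
  For a 2×2 Jordan block J_2(5): exp(t · J_2(5)) = e^(5t)·(I + t·N), where N is the 2×2 nilpotent shift.

After assembling e^{tJ} and conjugating by P, we get:

e^{tB} =
  [-t*exp(5*t) + exp(5*t), t*exp(5*t), t*exp(5*t)]
  [-t*exp(5*t), t*exp(5*t) + exp(5*t), t*exp(5*t)]
  [0, 0, exp(5*t)]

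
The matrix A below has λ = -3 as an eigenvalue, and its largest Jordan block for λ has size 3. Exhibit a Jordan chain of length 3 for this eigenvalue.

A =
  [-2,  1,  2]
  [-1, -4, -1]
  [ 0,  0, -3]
A Jordan chain for λ = -3 of length 3:
v_1 = (1, -1, 0)ᵀ
v_2 = (2, -1, 0)ᵀ
v_3 = (0, 0, 1)ᵀ

Let N = A − (-3)·I. We want v_3 with N^3 v_3 = 0 but N^2 v_3 ≠ 0; then v_{j-1} := N · v_j for j = 3, …, 2.

Pick v_3 = (0, 0, 1)ᵀ.
Then v_2 = N · v_3 = (2, -1, 0)ᵀ.
Then v_1 = N · v_2 = (1, -1, 0)ᵀ.

Sanity check: (A − (-3)·I) v_1 = (0, 0, 0)ᵀ = 0. ✓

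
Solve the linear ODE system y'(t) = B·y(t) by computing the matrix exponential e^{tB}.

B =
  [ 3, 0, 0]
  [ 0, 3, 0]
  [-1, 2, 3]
e^{tB} =
  [exp(3*t), 0, 0]
  [0, exp(3*t), 0]
  [-t*exp(3*t), 2*t*exp(3*t), exp(3*t)]

Strategy: write B = P · J · P⁻¹ where J is a Jordan canonical form, so e^{tB} = P · e^{tJ} · P⁻¹, and e^{tJ} can be computed block-by-block.

B has Jordan form
J =
  [3, 1, 0]
  [0, 3, 0]
  [0, 0, 3]
(up to reordering of blocks).

Per-block formulas:
  For a 2×2 Jordan block J_2(3): exp(t · J_2(3)) = e^(3t)·(I + t·N), where N is the 2×2 nilpotent shift.
  For a 1×1 block at λ = 3: exp(t · [3]) = [e^(3t)].

After assembling e^{tJ} and conjugating by P, we get:

e^{tB} =
  [exp(3*t), 0, 0]
  [0, exp(3*t), 0]
  [-t*exp(3*t), 2*t*exp(3*t), exp(3*t)]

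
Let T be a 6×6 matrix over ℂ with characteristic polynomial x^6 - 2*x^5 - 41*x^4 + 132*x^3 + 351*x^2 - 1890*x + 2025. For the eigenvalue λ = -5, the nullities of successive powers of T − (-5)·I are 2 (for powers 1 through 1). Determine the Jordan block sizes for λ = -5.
Block sizes for λ = -5: [1, 1]

From the dimensions of kernels of powers, the number of Jordan blocks of size at least j is d_j − d_{j−1} where d_j = dim ker(N^j) (with d_0 = 0). Computing the differences gives [2].
The number of blocks of size exactly k is (#blocks of size ≥ k) − (#blocks of size ≥ k + 1), so the partition is: 2 block(s) of size 1.
In nonincreasing order the block sizes are [1, 1].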